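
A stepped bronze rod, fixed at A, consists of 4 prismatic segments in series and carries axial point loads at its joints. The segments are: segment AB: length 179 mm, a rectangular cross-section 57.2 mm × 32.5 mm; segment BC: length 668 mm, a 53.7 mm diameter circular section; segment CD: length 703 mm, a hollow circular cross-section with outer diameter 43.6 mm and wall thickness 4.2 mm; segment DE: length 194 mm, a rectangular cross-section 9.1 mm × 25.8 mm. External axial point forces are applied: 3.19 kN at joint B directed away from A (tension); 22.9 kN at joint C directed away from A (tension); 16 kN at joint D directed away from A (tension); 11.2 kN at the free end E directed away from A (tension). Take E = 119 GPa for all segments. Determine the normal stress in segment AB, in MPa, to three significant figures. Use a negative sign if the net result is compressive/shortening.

Internal axial forces (sectioning from the free end, tension +): N_DE = 11.2 kN, N_CD = 27.2 kN, N_BC = 50.1 kN, N_AB = 53.29 kN.
A_AB = 1859 mm².
σ_AB = N_AB/A_AB = 53290/1859 = 28.67 MPa.

28.7 MPa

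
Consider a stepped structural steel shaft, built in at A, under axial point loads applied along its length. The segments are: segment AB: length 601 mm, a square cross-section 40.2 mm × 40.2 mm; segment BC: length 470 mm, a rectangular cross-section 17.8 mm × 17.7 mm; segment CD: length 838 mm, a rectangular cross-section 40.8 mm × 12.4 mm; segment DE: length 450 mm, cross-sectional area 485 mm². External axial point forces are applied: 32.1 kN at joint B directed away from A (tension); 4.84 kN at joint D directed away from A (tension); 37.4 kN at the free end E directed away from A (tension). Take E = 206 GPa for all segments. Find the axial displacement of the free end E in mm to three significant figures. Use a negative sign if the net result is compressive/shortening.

0.948 mm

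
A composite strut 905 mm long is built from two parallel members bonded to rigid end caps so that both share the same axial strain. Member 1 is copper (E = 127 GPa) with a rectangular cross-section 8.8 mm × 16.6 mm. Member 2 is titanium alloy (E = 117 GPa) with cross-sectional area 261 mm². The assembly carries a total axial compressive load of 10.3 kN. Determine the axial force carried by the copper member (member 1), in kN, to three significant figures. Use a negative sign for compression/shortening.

-3.89 kN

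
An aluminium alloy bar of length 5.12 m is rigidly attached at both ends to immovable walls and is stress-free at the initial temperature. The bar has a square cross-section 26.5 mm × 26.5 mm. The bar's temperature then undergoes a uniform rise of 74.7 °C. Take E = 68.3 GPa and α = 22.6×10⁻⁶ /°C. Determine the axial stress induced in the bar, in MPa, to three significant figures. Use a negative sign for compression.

-115 MPa

Free thermal expansion αLΔT = 22.6e-6 · 5120 · 74.7 = 8.644 mm.
The walls impose strain ε = −(8.644)/5120 = -1.6882e-03; σ = Eε = 68300 · -1.6882e-03 = -115.3 MPa.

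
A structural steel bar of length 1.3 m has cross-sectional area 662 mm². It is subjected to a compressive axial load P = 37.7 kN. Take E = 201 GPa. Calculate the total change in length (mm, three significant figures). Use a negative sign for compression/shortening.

-0.368 mm

δ_mech = NL/(AE) = -37700·1300/(662·201000) = -0.3683 mm.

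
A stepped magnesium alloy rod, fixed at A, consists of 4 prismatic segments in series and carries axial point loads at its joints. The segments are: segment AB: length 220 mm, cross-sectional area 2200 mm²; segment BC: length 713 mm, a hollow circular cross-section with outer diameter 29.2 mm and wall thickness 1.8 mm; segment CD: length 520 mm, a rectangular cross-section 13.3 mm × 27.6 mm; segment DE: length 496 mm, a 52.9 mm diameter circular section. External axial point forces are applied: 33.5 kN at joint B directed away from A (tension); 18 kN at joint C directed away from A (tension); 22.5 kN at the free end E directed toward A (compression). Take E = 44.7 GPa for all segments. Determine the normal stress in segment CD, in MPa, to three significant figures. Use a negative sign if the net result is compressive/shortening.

-61.3 MPa

Internal axial forces (sectioning from the free end, tension +): N_DE = -22.5 kN, N_CD = -22.5 kN, N_BC = -4.5 kN, N_AB = 29 kN.
A_CD = 367.1 mm².
σ_CD = N_CD/A_CD = -22500/367.1 = -61.29 MPa.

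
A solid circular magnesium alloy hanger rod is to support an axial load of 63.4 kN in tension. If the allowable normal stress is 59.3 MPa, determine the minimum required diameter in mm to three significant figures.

36.9 mm

Required area A ≥ P/σ_allow = 63400/59.3 = 1069 mm².
For a solid circular section, d ≥ √(4A/π) = 36.9 mm.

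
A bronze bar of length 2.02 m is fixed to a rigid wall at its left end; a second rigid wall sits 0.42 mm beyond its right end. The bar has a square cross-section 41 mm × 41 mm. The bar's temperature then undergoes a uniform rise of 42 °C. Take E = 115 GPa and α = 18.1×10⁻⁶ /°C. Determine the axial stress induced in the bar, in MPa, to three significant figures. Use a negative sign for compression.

-63.5 MPa

Free thermal expansion αLΔT = 18.1e-6 · 2020 · 42 = 1.536 mm.
The walls engage after the gap closes; constrained expansion = 1.536 − 0.42 = 1.116 mm.
The walls impose strain ε = −(1.116)/2020 = -5.5228e-04; σ = Eε = 115000 · -5.5228e-04 = -63.51 MPa.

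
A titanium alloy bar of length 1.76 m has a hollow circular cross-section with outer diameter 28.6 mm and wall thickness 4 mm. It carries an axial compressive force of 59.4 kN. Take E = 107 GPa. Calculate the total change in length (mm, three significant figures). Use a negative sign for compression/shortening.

-3.16 mm

A = 309.1 mm².
δ_mech = NL/(AE) = -59400·1760/(309.1·107000) = -3.161 mm.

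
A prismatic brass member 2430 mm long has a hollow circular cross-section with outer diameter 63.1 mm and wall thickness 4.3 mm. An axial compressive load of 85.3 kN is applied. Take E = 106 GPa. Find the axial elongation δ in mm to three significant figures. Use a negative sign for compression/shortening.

-2.46 mm

A = 794.3 mm².
δ_mech = NL/(AE) = -85300·2430/(794.3·106000) = -2.462 mm.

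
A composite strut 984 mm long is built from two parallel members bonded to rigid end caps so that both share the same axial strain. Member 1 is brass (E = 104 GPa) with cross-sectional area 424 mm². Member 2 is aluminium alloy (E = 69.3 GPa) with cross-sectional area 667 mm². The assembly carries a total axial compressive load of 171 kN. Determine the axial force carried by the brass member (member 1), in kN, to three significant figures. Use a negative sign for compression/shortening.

Equal strain + equilibrium ⇒ each member carries load in proportion to AE: A₁E₁ = 44100000 N, A₂E₂ = 46220000 N, ΣAE = 90320000 N.
F₁ = P·A₁E₁/ΣAE = -171000·44100000/90320000 = -83490 N.

-83.5 kN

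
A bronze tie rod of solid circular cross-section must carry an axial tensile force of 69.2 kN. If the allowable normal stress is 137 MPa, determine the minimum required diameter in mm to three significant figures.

25.4 mm

Required area A ≥ P/σ_allow = 69200/137 = 505.1 mm².
For a solid circular section, d ≥ √(4A/π) = 25.36 mm.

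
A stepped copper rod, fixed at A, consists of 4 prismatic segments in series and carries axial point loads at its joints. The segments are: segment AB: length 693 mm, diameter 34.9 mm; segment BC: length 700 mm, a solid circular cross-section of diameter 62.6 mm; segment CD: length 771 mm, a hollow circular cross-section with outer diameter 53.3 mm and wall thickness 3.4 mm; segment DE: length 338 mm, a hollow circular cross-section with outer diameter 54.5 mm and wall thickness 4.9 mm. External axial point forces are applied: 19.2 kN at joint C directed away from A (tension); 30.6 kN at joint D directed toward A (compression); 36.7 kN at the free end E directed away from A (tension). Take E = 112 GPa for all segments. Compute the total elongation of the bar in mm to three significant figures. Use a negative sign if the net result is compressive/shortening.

Internal axial forces (sectioning from the free end, tension +): N_DE = 36.7 kN, N_CD = 6.1 kN, N_BC = 25.3 kN, N_AB = 25.3 kN.
A_AB = 956.6 mm².
A_BC = 3078 mm².
A_CD = 533 mm².
A_DE = 763.5 mm².
δ_AB = 25300·693/(956.6·112000) = 0.1636 mm
δ_BC = 25300·700/(3078·112000) = 0.05138 mm
δ_CD = 6100·771/(533·112000) = 0.07878 mm
δ_DE = 36700·338/(763.5·112000) = 0.1451 mm
δ = Σδ_i = 0.4389 mm.

0.439 mm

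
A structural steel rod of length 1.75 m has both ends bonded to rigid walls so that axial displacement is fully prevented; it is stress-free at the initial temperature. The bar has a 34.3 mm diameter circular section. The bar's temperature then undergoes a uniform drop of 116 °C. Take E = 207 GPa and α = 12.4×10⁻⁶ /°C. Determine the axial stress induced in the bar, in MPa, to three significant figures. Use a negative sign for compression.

Free thermal expansion αLΔT = 12.4e-6 · 1750 · -116 = -2.517 mm.
The walls impose strain ε = −(-2.517)/1750 = 1.4384e-03; σ = Eε = 207000 · 1.4384e-03 = 297.7 MPa.

298 MPa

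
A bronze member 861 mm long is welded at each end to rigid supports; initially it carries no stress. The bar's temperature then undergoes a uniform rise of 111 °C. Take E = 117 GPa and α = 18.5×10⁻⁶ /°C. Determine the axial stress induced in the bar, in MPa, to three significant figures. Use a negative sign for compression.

-240 MPa

Free thermal expansion αLΔT = 18.5e-6 · 861 · 111 = 1.768 mm.
The walls impose strain ε = −(1.768)/861 = -2.0535e-03; σ = Eε = 117000 · -2.0535e-03 = -240.3 MPa.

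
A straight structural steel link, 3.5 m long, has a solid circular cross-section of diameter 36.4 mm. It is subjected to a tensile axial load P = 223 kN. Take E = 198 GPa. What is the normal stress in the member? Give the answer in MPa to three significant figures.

214 MPa

A = 1041 mm².
σ = N/A = 223000/1041 = 214.3 MPa.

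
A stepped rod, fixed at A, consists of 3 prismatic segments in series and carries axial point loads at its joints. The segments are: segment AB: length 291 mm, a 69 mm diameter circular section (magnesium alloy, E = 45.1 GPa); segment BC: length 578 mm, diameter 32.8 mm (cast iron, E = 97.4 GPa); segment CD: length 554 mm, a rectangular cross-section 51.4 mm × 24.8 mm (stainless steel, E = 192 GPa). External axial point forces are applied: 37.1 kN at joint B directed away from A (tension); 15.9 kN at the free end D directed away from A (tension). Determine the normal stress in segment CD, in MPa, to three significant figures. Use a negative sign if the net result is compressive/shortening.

12.5 MPa

Internal axial forces (sectioning from the free end, tension +): N_CD = 15.9 kN, N_BC = 15.9 kN, N_AB = 53 kN.
A_CD = 1275 mm².
σ_CD = N_CD/A_CD = 15900/1275 = 12.47 MPa.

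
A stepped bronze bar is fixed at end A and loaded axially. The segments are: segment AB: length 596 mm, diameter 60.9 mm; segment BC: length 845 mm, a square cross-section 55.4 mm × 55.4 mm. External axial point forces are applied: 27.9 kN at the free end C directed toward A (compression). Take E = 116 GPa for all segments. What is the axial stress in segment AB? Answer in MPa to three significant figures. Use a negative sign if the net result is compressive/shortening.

Internal axial forces (sectioning from the free end, tension +): N_BC = -27.9 kN, N_AB = -27.9 kN.
A_AB = 2913 mm².
σ_AB = N_AB/A_AB = -27900/2913 = -9.578 MPa.

-9.58 MPa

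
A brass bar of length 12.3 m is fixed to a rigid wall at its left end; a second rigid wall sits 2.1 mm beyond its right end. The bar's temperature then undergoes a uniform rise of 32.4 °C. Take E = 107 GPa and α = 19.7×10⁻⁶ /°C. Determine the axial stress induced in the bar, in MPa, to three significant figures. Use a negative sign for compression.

-50.0 MPa

Free thermal expansion αLΔT = 19.7e-6 · 12300 · 32.4 = 7.851 mm.
The walls engage after the gap closes; constrained expansion = 7.851 − 2.1 = 5.751 mm.
The walls impose strain ε = −(5.751)/12300 = -4.6755e-04; σ = Eε = 107000 · -4.6755e-04 = -50.03 MPa.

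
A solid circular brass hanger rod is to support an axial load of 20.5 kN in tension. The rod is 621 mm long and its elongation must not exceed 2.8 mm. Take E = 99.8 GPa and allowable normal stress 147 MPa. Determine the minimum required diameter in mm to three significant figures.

13.3 mm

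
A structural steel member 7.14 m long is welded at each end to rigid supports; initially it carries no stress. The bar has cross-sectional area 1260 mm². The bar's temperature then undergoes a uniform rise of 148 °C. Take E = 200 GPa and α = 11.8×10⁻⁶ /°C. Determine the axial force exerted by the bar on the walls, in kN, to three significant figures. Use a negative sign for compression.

Free thermal expansion αLΔT = 11.8e-6 · 7140 · 148 = 12.47 mm.
The walls impose strain ε = −(12.47)/7140 = -1.7464e-03; σ = Eε = 200000 · -1.7464e-03 = -349.3 MPa.
Wall reaction R = σ·A = -349.3·1260 = -440100 N = -440.1 kN.

-440 kN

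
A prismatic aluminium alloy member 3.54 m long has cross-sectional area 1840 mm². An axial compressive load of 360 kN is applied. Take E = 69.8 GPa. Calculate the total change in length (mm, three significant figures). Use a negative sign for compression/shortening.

δ_mech = NL/(AE) = -360000·3540/(1840·69800) = -9.923 mm.

-9.92 mm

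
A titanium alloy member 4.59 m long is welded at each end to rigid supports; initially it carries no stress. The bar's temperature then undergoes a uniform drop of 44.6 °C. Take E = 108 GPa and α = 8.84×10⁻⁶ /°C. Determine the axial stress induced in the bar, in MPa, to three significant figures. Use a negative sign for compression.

Free thermal expansion αLΔT = 8.84e-6 · 4590 · -44.6 = -1.81 mm.
The walls impose strain ε = −(-1.81)/4590 = 3.9426e-04; σ = Eε = 108000 · 3.9426e-04 = 42.58 MPa.

42.6 MPa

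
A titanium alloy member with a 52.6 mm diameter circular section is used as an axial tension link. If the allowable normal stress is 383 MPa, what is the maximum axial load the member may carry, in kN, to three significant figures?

832 kN

A = 2173 mm².
P_max = σ_allow · A = 383 · 2173 = 832300 N = 832.3 kN.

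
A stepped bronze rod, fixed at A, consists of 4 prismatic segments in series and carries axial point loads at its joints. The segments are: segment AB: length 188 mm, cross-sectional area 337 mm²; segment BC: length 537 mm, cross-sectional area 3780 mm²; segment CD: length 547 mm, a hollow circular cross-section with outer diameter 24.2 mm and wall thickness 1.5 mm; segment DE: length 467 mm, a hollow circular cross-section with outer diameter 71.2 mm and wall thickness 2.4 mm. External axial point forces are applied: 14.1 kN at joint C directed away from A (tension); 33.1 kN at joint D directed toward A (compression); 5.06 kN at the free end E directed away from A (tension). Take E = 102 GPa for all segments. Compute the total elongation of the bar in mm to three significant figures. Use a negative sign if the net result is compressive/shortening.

-1.46 mm

Internal axial forces (sectioning from the free end, tension +): N_DE = 5.06 kN, N_CD = -28.04 kN, N_BC = -13.94 kN, N_AB = -13.94 kN.
A_CD = 107 mm².
A_DE = 518.7 mm².
δ_AB = -13940·188/(337·102000) = -0.07624 mm
δ_BC = -13940·537/(3780·102000) = -0.01942 mm
δ_CD = -28040·547/(107·102000) = -1.406 mm
δ_DE = 5060·467/(518.7·102000) = 0.04466 mm
δ = Σδ_i = -1.457 mm.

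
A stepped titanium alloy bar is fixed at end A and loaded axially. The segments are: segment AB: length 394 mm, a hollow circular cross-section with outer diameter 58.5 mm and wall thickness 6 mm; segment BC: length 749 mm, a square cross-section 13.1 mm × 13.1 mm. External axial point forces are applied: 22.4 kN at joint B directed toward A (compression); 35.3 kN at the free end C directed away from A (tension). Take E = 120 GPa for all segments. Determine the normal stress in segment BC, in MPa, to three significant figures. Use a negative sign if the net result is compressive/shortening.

Internal axial forces (sectioning from the free end, tension +): N_BC = 35.3 kN, N_AB = 12.9 kN.
A_BC = 171.6 mm².
σ_BC = N_BC/A_BC = 35300/171.6 = 205.7 MPa.

206 MPa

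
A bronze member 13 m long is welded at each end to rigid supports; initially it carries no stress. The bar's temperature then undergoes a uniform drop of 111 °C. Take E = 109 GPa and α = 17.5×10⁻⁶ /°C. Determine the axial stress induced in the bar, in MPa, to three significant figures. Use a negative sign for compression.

212 MPa

Free thermal expansion αLΔT = 17.5e-6 · 13000 · -111 = -25.25 mm.
The walls impose strain ε = −(-25.25)/13000 = 1.9425e-03; σ = Eε = 109000 · 1.9425e-03 = 211.7 MPa.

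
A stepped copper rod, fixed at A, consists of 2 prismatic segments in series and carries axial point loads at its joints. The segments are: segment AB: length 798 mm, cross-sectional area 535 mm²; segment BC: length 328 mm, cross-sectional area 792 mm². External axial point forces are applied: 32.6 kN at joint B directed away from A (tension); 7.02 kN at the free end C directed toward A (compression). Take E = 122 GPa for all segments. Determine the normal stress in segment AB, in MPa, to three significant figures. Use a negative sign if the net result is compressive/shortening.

Internal axial forces (sectioning from the free end, tension +): N_BC = -7.02 kN, N_AB = 25.58 kN.
σ_AB = N_AB/A_AB = 25580/535 = 47.81 MPa.

47.8 MPa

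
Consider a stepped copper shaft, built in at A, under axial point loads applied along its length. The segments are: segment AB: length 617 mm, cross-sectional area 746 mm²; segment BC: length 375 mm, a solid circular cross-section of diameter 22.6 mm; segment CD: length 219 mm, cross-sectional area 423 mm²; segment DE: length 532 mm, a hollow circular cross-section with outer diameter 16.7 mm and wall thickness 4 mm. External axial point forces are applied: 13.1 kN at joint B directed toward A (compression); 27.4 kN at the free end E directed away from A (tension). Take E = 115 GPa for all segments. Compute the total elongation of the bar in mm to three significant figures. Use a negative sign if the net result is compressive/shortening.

1.24 mm

Internal axial forces (sectioning from the free end, tension +): N_DE = 27.4 kN, N_CD = 27.4 kN, N_BC = 27.4 kN, N_AB = 14.3 kN.
A_BC = 401.1 mm².
A_DE = 159.6 mm².
δ_AB = 14300·617/(746·115000) = 0.1028 mm
δ_BC = 27400·375/(401.1·115000) = 0.2227 mm
δ_CD = 27400·219/(423·115000) = 0.1234 mm
δ_DE = 27400·532/(159.6·115000) = 0.7942 mm
δ = Σδ_i = 1.243 mm.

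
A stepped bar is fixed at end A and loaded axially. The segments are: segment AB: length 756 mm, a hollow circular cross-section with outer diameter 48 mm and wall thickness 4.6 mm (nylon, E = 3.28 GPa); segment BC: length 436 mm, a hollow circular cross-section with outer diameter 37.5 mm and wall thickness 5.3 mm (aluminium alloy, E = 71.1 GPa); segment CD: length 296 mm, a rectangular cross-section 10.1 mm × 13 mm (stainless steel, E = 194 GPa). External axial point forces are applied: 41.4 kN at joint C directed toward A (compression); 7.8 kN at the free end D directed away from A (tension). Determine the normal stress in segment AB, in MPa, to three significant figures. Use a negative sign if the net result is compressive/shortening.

Internal axial forces (sectioning from the free end, tension +): N_CD = 7.8 kN, N_BC = -33.6 kN, N_AB = -33.6 kN.
A_AB = 627.2 mm².
σ_AB = N_AB/A_AB = -33600/627.2 = -53.57 MPa.

-53.6 MPa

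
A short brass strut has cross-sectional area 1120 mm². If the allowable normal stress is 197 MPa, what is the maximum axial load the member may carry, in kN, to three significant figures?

221 kN

P_max = σ_allow · A = 197 · 1120 = 220600 N = 220.6 kN.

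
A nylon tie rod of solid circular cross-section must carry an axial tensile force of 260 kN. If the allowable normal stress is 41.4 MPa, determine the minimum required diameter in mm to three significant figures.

Required area A ≥ P/σ_allow = 260000/41.4 = 6280 mm².
For a solid circular section, d ≥ √(4A/π) = 89.42 mm.

89.4 mm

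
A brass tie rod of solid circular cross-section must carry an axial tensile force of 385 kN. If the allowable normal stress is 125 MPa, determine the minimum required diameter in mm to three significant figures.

Required area A ≥ P/σ_allow = 385000/125 = 3080 mm².
For a solid circular section, d ≥ √(4A/π) = 62.62 mm.

62.6 mm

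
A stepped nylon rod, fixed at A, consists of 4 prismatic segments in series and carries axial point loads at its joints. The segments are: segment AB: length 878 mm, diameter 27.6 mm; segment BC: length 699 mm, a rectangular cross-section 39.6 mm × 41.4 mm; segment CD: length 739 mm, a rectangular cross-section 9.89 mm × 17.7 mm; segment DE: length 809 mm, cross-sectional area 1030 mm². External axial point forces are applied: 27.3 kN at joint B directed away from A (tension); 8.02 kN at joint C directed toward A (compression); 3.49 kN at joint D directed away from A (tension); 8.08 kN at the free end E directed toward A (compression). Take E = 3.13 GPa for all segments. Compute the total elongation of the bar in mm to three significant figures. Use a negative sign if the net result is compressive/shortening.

-3.05 mm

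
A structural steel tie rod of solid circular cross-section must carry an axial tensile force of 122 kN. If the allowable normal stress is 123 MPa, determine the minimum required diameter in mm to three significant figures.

35.5 mm

Required area A ≥ P/σ_allow = 122000/123 = 991.9 mm².
For a solid circular section, d ≥ √(4A/π) = 35.54 mm.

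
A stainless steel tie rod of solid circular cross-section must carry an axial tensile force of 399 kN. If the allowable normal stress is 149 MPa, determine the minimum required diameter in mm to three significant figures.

Required area A ≥ P/σ_allow = 399000/149 = 2678 mm².
For a solid circular section, d ≥ √(4A/π) = 58.39 mm.

58.4 mm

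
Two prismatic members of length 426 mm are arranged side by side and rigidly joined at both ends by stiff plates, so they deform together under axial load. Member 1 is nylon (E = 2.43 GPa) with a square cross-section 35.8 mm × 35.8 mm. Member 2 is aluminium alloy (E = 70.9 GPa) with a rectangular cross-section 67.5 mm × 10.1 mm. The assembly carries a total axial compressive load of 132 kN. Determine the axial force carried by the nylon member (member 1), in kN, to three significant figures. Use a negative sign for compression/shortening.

A_1 = 1282 mm².
A_2 = 681.8 mm².
Equal strain + equilibrium ⇒ each member carries load in proportion to AE: A₁E₁ = 3114000 N, A₂E₂ = 48340000 N, ΣAE = 51450000 N.
F₁ = P·A₁E₁/ΣAE = -132000·3114000/51450000 = -7990 N.

-7.99 kN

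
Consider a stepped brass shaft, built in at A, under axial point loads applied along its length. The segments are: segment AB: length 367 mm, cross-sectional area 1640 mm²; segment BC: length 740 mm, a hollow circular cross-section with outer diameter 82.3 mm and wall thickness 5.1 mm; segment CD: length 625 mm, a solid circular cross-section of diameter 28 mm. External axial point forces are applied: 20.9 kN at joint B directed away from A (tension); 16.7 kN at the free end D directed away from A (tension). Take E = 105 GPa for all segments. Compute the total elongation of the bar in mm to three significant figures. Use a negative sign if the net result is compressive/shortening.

0.337 mm

Internal axial forces (sectioning from the free end, tension +): N_CD = 16.7 kN, N_BC = 16.7 kN, N_AB = 37.6 kN.
A_BC = 1237 mm².
A_CD = 615.8 mm².
δ_AB = 37600·367/(1640·105000) = 0.08013 mm
δ_BC = 16700·740/(1237·105000) = 0.09515 mm
δ_CD = 16700·625/(615.8·105000) = 0.1614 mm
δ = Σδ_i = 0.3367 mm.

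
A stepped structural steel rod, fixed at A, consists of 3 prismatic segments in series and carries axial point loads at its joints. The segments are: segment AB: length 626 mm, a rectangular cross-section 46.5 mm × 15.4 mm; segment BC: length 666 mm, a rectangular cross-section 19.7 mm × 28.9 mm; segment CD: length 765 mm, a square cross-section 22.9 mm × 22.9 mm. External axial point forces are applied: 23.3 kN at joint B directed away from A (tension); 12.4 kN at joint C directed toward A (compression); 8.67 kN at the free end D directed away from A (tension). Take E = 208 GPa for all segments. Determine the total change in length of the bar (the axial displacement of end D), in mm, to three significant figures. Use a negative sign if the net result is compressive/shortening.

Internal axial forces (sectioning from the free end, tension +): N_CD = 8.67 kN, N_BC = -3.73 kN, N_AB = 19.57 kN.
A_AB = 716.1 mm².
A_BC = 569.3 mm².
A_CD = 524.4 mm².
δ_AB = 19570·626/(716.1·208000) = 0.08225 mm
δ_BC = -3730·666/(569.3·208000) = -0.02098 mm
δ_CD = 8670·765/(524.4·208000) = 0.06081 mm
δ = Σδ_i = 0.1221 mm.

0.122 mm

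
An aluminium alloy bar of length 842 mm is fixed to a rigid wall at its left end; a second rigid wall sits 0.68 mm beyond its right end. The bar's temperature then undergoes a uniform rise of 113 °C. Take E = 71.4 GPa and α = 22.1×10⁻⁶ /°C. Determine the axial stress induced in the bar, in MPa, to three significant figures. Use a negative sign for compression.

Free thermal expansion αLΔT = 22.1e-6 · 842 · 113 = 2.103 mm.
The walls engage after the gap closes; constrained expansion = 2.103 − 0.68 = 1.423 mm.
The walls impose strain ε = −(1.423)/842 = -1.6897e-03; σ = Eε = 71400 · -1.6897e-03 = -120.6 MPa.

-121 MPa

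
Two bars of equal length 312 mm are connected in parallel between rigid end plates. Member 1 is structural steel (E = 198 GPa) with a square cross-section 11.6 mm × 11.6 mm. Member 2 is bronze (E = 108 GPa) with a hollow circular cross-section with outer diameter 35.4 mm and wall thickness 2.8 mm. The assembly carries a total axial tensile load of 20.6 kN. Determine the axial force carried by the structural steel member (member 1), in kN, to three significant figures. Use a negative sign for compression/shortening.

9.53 kN

A_1 = 134.6 mm².
A_2 = 286.8 mm².
Equal strain + equilibrium ⇒ each member carries load in proportion to AE: A₁E₁ = 26640000 N, A₂E₂ = 30970000 N, ΣAE = 57610000 N.
F₁ = P·A₁E₁/ΣAE = 20600·26640000/57610000 = 9526 N.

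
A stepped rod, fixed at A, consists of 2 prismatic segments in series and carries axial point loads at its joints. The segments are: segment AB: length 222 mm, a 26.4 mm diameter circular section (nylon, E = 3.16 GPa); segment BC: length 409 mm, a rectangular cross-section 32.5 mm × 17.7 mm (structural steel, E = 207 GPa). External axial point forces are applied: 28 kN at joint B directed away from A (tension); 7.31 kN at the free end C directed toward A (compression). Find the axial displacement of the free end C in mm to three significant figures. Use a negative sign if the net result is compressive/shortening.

2.63 mm

Internal axial forces (sectioning from the free end, tension +): N_BC = -7.31 kN, N_AB = 20.69 kN.
A_AB = 547.4 mm².
A_BC = 575.2 mm².
δ_AB = 20690·222/(547.4·3160) = 2.655 mm
δ_BC = -7310·409/(575.2·207000) = -0.02511 mm
δ = Σδ_i = 2.63 mm.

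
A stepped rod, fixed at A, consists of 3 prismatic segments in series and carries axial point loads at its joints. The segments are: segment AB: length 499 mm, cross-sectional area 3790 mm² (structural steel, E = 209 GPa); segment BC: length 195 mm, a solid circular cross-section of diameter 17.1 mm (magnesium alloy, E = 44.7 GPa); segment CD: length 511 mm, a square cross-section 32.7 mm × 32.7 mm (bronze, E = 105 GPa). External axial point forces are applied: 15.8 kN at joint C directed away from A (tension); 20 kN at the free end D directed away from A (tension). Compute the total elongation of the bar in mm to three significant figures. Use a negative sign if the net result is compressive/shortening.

0.794 mm

Internal axial forces (sectioning from the free end, tension +): N_CD = 20 kN, N_BC = 35.8 kN, N_AB = 35.8 kN.
A_BC = 229.7 mm².
A_CD = 1069 mm².
δ_AB = 35800·499/(3790·209000) = 0.02255 mm
δ_BC = 35800·195/(229.7·44700) = 0.68 mm
δ_CD = 20000·511/(1069·105000) = 0.09103 mm
δ = Σδ_i = 0.7936 mm.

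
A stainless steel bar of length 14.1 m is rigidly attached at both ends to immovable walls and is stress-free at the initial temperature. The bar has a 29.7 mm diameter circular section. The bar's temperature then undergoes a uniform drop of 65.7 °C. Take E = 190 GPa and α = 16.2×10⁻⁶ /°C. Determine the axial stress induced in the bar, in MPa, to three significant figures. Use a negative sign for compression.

Free thermal expansion αLΔT = 16.2e-6 · 14100 · -65.7 = -15.01 mm.
The walls impose strain ε = −(-15.01)/14100 = 1.0643e-03; σ = Eε = 190000 · 1.0643e-03 = 202.2 MPa.

202 MPa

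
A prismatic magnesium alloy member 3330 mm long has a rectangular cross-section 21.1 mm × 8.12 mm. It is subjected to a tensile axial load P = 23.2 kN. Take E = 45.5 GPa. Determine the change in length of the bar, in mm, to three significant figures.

A = 171.3 mm².
δ_mech = NL/(AE) = 23200·3330/(171.3·45500) = 9.91 mm.

9.91 mm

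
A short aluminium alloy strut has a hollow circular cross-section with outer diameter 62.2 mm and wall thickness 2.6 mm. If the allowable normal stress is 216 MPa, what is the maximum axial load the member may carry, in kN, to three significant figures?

A = 486.8 mm².
P_max = σ_allow · A = 216 · 486.8 = 105200 N = 105.2 kN.

105 kN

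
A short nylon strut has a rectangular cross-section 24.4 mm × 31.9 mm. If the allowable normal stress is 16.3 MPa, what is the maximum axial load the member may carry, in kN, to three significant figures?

12.7 kN

A = 778.4 mm².
P_max = σ_allow · A = 16.3 · 778.4 = 12690 N = 12.69 kN.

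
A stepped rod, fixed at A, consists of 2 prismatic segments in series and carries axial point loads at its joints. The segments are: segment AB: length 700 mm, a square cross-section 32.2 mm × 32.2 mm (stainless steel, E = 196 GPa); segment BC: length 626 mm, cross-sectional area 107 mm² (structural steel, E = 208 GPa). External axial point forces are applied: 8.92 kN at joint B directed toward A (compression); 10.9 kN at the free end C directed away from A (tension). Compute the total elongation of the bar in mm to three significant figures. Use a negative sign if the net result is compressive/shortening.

Internal axial forces (sectioning from the free end, tension +): N_BC = 10.9 kN, N_AB = 1.98 kN.
A_AB = 1037 mm².
δ_AB = 1980·700/(1037·196000) = 0.00682 mm
δ_BC = 10900·626/(107·208000) = 0.3066 mm
δ = Σδ_i = 0.3134 mm.

0.313 mm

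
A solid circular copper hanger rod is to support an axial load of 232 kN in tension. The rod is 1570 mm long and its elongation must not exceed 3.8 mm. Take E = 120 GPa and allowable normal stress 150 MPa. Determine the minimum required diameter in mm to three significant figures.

44.4 mm

Required area A ≥ P/σ_allow = 232000/150 = 1547 mm².
For a solid circular section, d ≥ √(4A/π) = 44.38 mm.
Elongation limit: A ≥ PL/(Eδ_allow) = 232000·1570/(120000·3.8) = 798.8 mm² ⇒ d ≥ 31.89 mm.
The stress limit governs.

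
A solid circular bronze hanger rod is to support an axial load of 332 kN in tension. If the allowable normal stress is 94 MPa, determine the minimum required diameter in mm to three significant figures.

67.1 mm

Required area A ≥ P/σ_allow = 332000/94 = 3532 mm².
For a solid circular section, d ≥ √(4A/π) = 67.06 mm.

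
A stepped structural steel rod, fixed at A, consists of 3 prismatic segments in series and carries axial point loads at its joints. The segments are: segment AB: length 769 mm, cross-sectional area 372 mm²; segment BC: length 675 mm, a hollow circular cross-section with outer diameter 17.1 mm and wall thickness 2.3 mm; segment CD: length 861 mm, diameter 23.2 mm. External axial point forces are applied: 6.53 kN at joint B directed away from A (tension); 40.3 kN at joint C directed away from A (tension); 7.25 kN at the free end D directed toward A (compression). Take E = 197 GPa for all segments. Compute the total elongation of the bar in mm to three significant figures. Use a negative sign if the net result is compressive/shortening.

1.40 mm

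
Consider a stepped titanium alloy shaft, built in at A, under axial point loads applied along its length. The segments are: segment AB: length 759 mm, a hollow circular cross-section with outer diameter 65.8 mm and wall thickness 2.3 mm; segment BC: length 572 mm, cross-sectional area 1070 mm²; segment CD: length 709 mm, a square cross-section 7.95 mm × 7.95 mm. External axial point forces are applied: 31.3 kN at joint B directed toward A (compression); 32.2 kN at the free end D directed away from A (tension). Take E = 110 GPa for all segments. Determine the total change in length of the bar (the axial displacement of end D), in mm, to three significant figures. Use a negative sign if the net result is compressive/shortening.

Internal axial forces (sectioning from the free end, tension +): N_CD = 32.2 kN, N_BC = 32.2 kN, N_AB = 0.9 kN.
A_AB = 458.8 mm².
A_CD = 63.2 mm².
δ_AB = 900·759/(458.8·110000) = 0.01353 mm
δ_BC = 32200·572/(1070·110000) = 0.1565 mm
δ_CD = 32200·709/(63.2·110000) = 3.284 mm
δ = Σδ_i = 3.454 mm.

3.45 mm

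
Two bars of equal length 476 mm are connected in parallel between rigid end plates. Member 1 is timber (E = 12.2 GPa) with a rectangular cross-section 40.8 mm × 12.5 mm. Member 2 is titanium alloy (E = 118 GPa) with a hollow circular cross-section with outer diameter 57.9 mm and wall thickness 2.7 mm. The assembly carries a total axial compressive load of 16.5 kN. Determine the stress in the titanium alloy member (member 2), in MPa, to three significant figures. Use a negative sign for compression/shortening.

A_1 = 510 mm².
A_2 = 468.2 mm².
Equal strain + equilibrium ⇒ each member carries load in proportion to AE: A₁E₁ = 6222000 N, A₂E₂ = 55250000 N, ΣAE = 61470000 N.
σ₂ = P·E₂/ΣAE = -16500·118000/61470000 = -31.67 MPa.

-31.7 MPa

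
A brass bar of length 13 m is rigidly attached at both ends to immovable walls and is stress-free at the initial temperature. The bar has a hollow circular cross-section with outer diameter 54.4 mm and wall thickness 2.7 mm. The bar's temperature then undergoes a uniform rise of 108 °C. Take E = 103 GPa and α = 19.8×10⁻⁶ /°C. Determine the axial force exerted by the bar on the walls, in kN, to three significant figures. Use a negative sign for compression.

-96.6 kN

Free thermal expansion αLΔT = 19.8e-6 · 13000 · 108 = 27.8 mm.
The walls impose strain ε = −(27.8)/13000 = -2.1384e-03; σ = Eε = 103000 · -2.1384e-03 = -220.3 MPa.
Wall reaction R = σ·A = -220.3·438.5 = -96590 N = -96.59 kN.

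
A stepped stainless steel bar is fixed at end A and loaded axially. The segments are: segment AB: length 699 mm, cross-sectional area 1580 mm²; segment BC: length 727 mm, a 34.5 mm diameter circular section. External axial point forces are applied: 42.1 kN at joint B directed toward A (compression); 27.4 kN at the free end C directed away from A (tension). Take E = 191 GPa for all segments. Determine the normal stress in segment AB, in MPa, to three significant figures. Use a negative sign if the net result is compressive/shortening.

Internal axial forces (sectioning from the free end, tension +): N_BC = 27.4 kN, N_AB = -14.7 kN.
σ_AB = N_AB/A_AB = -14700/1580 = -9.304 MPa.

-9.30 MPa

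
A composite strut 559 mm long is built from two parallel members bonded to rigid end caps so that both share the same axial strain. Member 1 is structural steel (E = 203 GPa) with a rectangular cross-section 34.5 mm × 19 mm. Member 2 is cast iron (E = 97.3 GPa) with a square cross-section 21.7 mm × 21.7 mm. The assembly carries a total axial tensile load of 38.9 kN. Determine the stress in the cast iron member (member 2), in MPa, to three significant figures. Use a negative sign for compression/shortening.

21.2 MPa

A_1 = 655.5 mm².
A_2 = 470.9 mm².
Equal strain + equilibrium ⇒ each member carries load in proportion to AE: A₁E₁ = 133100000 N, A₂E₂ = 45820000 N, ΣAE = 178900000 N.
σ₂ = P·E₂/ΣAE = 38900·97300/178900000 = 21.16 MPa.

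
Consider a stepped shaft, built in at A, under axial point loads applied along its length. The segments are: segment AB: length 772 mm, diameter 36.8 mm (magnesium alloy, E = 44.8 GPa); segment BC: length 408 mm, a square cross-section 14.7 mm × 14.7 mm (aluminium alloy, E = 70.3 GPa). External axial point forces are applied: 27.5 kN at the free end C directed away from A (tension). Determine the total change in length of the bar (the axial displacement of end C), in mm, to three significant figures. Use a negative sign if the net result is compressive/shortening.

Internal axial forces (sectioning from the free end, tension +): N_BC = 27.5 kN, N_AB = 27.5 kN.
A_AB = 1064 mm².
A_BC = 216.1 mm².
δ_AB = 27500·772/(1064·44800) = 0.4455 mm
δ_BC = 27500·408/(216.1·70300) = 0.7386 mm
δ = Σδ_i = 1.184 mm.

1.18 mm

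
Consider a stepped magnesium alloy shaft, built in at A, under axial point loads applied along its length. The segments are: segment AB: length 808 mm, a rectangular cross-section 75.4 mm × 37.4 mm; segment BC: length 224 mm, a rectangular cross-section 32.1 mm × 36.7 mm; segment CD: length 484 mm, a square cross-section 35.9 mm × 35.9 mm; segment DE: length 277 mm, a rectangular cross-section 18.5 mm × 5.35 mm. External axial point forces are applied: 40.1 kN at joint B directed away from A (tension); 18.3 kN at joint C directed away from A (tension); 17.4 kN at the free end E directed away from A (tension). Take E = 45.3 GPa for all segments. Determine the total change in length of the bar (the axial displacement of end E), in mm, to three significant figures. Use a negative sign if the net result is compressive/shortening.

1.85 mm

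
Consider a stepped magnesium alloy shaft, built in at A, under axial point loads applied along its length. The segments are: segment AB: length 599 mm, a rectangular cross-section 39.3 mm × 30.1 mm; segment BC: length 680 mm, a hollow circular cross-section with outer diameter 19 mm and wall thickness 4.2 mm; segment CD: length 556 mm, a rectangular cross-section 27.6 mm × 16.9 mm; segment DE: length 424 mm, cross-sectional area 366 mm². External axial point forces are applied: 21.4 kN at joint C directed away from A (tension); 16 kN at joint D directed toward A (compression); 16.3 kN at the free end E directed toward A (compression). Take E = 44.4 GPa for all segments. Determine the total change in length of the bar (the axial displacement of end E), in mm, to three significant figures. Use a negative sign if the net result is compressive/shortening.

Internal axial forces (sectioning from the free end, tension +): N_DE = -16.3 kN, N_CD = -32.3 kN, N_BC = -10.9 kN, N_AB = -10.9 kN.
A_AB = 1183 mm².
A_BC = 195.3 mm².
A_CD = 466.4 mm².
δ_AB = -10900·599/(1183·44400) = -0.1243 mm
δ_BC = -10900·680/(195.3·44400) = -0.8549 mm
δ_CD = -32300·556/(466.4·44400) = -0.8672 mm
δ_DE = -16300·424/(366·44400) = -0.4253 mm
δ = Σδ_i = -2.272 mm.

-2.27 mm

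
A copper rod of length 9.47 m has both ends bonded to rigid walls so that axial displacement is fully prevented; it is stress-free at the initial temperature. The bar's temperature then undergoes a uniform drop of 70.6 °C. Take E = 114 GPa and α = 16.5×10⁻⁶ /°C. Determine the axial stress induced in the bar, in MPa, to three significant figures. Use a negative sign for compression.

133 MPa

Free thermal expansion αLΔT = 16.5e-6 · 9470 · -70.6 = -11.03 mm.
The walls impose strain ε = −(-11.03)/9470 = 1.1649e-03; σ = Eε = 114000 · 1.1649e-03 = 132.8 MPa.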